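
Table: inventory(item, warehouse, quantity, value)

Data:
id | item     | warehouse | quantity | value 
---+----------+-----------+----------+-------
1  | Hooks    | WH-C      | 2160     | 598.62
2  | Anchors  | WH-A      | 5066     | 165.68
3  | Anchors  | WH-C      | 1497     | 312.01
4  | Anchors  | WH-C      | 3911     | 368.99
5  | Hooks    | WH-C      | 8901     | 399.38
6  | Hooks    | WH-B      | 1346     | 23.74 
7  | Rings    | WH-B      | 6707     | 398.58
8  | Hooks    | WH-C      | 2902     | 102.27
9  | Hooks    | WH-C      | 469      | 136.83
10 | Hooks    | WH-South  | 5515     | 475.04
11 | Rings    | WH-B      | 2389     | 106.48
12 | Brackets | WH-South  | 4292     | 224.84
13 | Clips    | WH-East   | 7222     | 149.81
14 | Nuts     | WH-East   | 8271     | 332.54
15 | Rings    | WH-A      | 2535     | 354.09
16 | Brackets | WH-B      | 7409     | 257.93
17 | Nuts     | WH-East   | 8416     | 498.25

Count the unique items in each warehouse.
SELECT warehouse, COUNT(DISTINCT item)
FROM inventory
GROUP BY warehouse

Result:
  WH-A: 2 distinct
  WH-B: 3 distinct
  WH-C: 2 distinct
  WH-East: 2 distinct
  WH-South: 2 distinct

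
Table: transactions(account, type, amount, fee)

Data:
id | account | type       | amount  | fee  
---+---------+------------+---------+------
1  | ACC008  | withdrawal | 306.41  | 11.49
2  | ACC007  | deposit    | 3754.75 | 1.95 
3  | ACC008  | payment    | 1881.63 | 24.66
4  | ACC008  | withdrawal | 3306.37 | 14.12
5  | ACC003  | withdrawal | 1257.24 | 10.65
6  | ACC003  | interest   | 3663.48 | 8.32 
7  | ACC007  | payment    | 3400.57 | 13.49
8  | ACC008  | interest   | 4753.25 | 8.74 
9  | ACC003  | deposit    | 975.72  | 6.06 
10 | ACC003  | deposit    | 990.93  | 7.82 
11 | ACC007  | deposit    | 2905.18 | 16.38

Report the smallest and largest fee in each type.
SELECT type, MIN(fee), MAX(fee)
FROM transactions
GROUP BY type

Result:
  deposit: min=1.95, max=16.38
  interest: min=8.32, max=8.74
  payment: min=13.49, max=24.66
  withdrawal: min=10.65, max=14.12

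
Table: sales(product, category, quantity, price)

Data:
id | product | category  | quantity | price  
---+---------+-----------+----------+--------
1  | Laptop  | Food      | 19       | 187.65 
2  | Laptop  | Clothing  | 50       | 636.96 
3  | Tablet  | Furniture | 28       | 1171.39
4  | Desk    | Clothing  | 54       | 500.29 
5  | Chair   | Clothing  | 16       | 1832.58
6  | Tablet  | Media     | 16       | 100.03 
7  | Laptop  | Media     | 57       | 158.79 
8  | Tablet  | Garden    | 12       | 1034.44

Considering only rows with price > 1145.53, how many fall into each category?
SELECT category, COUNT(*)
FROM sales
WHERE price > 1145.53
GROUP BY category

Note: WHERE filters rows before grouping.

Result:
  Clothing: 1
  Furniture: 1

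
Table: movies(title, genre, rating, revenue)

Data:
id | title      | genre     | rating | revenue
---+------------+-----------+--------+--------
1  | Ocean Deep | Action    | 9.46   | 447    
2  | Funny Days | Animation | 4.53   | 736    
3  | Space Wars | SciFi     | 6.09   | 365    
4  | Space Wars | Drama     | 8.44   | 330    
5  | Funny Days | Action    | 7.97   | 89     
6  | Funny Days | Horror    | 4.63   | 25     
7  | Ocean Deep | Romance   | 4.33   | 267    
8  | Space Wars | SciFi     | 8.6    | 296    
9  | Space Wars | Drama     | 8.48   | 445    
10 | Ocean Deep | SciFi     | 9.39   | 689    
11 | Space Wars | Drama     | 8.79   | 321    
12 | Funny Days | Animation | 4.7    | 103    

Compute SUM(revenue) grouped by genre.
SELECT genre, SUM(revenue) as result
FROM movies
GROUP BY genre

Result:
  Action: 536
  Animation: 839
  Drama: 1096
  Horror: 25
  Romance: 267
  SciFi: 1350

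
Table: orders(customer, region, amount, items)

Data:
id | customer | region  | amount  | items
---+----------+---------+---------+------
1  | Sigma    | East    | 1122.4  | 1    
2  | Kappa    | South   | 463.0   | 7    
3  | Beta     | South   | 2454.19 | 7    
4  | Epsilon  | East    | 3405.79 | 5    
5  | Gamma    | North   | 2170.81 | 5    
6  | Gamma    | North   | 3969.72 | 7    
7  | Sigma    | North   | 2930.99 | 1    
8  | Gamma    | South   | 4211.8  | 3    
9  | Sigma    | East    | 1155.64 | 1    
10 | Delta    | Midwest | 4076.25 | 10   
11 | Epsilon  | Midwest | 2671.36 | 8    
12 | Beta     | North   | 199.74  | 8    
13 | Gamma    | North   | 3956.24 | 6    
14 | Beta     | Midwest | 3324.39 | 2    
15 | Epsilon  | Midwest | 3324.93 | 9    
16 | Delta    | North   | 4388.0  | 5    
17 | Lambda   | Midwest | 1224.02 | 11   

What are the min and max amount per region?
SELECT region, MIN(amount), MAX(amount)
FROM orders
GROUP BY region

Result:
  East: min=1122.40, max=3405.79
  Midwest: min=1224.02, max=4076.25
  North: min=199.74, max=4388.00
  South: min=463.00, max=4211.80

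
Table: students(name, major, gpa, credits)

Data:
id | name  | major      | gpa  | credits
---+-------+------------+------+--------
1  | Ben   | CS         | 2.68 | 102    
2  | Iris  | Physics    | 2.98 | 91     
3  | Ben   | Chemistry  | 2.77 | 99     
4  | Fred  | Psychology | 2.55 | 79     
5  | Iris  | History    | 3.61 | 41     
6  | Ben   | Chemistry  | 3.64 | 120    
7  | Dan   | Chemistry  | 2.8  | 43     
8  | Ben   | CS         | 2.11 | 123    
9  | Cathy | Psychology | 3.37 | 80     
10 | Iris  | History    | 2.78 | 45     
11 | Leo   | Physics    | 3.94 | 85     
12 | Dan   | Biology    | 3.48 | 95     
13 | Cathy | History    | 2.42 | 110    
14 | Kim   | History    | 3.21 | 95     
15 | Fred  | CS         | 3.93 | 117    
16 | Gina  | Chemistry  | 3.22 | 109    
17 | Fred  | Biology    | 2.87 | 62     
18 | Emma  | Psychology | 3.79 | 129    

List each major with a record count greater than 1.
SELECT major, COUNT(*) as cnt
FROM students
GROUP BY major
HAVING COUNT(*) > 1

Result:
  Biology: 2
  CS: 3
  Chemistry: 4
  History: 4
  Physics: 2
  Psychology: 3

Note: HAVING filters groups after aggregation, WHERE filters rows before.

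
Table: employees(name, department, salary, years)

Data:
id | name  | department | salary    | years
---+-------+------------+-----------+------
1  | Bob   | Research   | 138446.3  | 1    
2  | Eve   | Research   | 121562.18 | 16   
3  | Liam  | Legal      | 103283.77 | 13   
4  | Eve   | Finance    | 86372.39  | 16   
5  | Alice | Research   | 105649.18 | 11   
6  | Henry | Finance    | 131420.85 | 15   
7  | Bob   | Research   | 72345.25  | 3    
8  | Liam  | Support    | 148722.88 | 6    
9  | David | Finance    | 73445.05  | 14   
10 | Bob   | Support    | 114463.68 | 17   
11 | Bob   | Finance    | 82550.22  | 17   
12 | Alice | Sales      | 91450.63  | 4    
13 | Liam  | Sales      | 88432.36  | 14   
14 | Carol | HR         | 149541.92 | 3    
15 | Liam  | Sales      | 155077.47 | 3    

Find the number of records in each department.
SELECT department, COUNT(*) as count
FROM employees
GROUP BY department

Result:
  Finance: 4
  HR: 1
  Legal: 1
  Research: 4
  Sales: 3
  Support: 2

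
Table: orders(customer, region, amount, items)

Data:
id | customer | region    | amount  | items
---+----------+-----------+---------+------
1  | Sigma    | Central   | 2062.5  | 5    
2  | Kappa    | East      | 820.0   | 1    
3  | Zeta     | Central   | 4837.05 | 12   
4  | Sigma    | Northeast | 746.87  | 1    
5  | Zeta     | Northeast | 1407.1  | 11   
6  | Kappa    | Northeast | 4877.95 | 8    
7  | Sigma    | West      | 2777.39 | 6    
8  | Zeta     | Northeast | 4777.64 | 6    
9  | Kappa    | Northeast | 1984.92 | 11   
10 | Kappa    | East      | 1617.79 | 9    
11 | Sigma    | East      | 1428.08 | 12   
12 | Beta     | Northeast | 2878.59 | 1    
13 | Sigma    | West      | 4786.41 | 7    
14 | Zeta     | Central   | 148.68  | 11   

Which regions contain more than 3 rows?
SELECT region, COUNT(*) as cnt
FROM orders
GROUP BY region
HAVING COUNT(*) > 3

Result:
  Northeast: 6

Note: HAVING filters groups after aggregation, WHERE filters rows before.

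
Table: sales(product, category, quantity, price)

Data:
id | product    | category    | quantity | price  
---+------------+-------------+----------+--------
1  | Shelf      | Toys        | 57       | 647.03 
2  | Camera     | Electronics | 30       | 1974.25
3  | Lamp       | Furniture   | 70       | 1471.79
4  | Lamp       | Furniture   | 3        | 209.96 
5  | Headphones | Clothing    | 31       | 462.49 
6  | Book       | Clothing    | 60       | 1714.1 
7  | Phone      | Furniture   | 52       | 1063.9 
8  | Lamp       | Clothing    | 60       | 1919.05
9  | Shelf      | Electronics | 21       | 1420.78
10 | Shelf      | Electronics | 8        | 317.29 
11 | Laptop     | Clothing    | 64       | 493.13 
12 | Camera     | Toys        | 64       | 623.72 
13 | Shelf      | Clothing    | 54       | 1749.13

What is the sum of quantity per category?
SELECT category, SUM(quantity) as result
FROM sales
GROUP BY category

Result:
  Clothing: 269
  Electronics: 59
  Furniture: 125
  Toys: 121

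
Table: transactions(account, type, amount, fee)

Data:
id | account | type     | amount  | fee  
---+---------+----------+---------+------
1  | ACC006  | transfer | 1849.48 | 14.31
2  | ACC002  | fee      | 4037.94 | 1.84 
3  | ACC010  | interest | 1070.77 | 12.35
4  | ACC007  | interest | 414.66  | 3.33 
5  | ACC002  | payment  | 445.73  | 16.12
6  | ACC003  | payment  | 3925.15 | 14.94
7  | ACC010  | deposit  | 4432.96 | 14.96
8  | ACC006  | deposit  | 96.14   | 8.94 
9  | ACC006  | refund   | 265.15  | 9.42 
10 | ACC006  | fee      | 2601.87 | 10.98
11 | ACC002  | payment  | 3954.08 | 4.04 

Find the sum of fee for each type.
SELECT type, SUM(fee) as result
FROM transactions
GROUP BY type

Result:
  deposit: 23.90
  fee: 12.82
  interest: 15.68
  payment: 35.10
  refund: 9.42
  transfer: 14.31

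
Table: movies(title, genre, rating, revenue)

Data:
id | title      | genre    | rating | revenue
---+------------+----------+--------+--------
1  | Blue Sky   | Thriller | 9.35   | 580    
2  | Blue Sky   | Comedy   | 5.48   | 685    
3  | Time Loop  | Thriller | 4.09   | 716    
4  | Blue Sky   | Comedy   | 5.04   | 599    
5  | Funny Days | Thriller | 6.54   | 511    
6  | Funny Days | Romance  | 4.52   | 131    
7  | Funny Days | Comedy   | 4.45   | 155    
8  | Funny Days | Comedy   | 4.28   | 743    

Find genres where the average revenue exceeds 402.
SELECT genre, AVG(revenue)
FROM movies
GROUP BY genre
HAVING AVG(revenue) > 402

Result:
  Comedy: avg=545.50
  Thriller: avg=602.33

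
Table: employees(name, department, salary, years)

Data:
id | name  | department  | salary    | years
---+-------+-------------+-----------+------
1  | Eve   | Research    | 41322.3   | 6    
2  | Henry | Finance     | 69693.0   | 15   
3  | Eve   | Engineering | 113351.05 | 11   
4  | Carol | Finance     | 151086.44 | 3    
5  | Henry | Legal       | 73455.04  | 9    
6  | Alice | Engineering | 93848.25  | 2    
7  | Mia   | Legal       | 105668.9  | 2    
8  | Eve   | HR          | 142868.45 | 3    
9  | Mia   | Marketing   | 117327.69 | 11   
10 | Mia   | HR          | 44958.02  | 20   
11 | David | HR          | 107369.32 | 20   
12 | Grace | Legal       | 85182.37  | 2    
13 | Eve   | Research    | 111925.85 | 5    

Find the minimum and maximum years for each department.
SELECT department, MIN(years), MAX(years)
FROM employees
GROUP BY department

Result:
  Engineering: min=2, max=11
  Finance: min=3, max=15
  HR: min=3, max=20
  Legal: min=2, max=9
  Marketing: min=11, max=11
  Research: min=5, max=6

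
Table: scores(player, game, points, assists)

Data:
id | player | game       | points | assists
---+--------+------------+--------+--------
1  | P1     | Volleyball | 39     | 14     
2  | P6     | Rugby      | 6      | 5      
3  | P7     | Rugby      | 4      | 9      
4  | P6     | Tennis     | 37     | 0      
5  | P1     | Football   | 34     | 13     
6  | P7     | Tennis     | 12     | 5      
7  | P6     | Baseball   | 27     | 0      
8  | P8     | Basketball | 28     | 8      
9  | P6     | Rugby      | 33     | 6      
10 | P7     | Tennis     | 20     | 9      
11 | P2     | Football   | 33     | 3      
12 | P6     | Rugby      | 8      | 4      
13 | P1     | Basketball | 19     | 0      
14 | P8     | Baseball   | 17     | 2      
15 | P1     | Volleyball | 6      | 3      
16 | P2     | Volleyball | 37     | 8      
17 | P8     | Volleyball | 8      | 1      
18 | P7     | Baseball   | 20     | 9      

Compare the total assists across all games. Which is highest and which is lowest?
SELECT game, SUM(assists)
FROM scores
GROUP BY game
ORDER BY SUM(assists)

All groups:
  Basketball: 8
  Baseball: 11
  Tennis: 14
  Football: 16
  Rugby: 24
  Volleyball: 26

Highest: Volleyball (26)
Lowest: Basketball (8)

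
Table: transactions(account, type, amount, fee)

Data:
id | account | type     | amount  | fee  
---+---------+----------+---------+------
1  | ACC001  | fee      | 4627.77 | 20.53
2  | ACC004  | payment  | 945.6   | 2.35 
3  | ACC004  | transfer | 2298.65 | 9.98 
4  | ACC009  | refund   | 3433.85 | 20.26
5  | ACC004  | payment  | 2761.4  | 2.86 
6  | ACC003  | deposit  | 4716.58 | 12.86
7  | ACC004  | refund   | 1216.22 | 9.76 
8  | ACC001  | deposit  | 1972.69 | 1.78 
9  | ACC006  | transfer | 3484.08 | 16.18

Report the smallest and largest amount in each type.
SELECT type, MIN(amount), MAX(amount)
FROM transactions
GROUP BY type

Result:
  deposit: min=1972.69, max=4716.58
  fee: min=4627.77, max=4627.77
  payment: min=945.60, max=2761.40
  refund: min=1216.22, max=3433.85
  transfer: min=2298.65, max=3484.08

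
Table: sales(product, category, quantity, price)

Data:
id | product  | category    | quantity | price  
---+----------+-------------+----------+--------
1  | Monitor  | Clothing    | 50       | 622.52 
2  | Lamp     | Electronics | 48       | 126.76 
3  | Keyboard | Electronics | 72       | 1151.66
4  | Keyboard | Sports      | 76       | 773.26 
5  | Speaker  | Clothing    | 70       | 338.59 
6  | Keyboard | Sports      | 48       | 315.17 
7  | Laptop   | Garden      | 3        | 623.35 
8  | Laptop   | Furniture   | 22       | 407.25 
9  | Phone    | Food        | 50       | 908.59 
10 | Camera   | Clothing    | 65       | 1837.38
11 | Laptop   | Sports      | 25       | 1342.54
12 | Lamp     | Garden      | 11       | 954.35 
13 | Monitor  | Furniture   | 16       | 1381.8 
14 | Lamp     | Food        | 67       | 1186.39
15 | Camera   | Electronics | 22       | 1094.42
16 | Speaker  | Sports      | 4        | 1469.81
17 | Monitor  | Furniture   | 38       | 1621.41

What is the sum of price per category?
SELECT category, SUM(price) as result
FROM sales
GROUP BY category

Result:
  Clothing: 2798.49
  Electronics: 2372.84
  Food: 2094.98
  Furniture: 3410.46
  Garden: 1577.70
  Sports: 3900.78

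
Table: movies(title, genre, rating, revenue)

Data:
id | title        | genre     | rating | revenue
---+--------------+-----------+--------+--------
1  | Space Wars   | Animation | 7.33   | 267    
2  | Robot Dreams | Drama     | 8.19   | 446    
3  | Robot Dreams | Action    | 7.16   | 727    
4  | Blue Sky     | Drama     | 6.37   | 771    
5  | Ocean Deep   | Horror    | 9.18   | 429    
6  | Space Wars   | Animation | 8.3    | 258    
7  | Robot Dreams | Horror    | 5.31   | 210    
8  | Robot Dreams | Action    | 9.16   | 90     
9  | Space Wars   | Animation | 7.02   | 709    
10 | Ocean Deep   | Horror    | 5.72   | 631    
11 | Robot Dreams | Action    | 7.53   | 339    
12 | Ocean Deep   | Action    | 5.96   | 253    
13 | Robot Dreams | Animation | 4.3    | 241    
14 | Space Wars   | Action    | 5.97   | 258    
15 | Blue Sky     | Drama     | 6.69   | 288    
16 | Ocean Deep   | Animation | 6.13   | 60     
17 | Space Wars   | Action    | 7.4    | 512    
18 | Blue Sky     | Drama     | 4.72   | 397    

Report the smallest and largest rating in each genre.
SELECT genre, MIN(rating), MAX(rating)
FROM movies
GROUP BY genre

Result:
  Action: min=5.96, max=9.16
  Animation: min=4.30, max=8.30
  Drama: min=4.72, max=8.19
  Horror: min=5.31, max=9.18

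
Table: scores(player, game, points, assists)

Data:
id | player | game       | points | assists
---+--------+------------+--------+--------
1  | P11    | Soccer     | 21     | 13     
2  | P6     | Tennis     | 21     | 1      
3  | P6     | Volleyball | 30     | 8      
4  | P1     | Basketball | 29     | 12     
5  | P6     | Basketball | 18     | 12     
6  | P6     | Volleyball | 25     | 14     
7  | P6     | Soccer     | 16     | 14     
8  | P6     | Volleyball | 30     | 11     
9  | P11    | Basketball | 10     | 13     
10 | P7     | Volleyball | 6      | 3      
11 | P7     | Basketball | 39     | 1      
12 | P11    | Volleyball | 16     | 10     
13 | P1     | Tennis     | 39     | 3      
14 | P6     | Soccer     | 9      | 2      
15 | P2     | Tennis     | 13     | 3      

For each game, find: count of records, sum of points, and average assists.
SELECT game,
       COUNT(*) as cnt,
       SUM(points) as total_points,
       AVG(assists) as avg_assists
FROM scores
GROUP BY game

Result:
  Basketball: 4 records, 96 total points, 9.50 avg assists
  Soccer: 3 records, 46 total points, 9.67 avg assists
  Tennis: 3 records, 73 total points, 2.33 avg assists
  Volleyball: 5 records, 107 total points, 9.20 avg assists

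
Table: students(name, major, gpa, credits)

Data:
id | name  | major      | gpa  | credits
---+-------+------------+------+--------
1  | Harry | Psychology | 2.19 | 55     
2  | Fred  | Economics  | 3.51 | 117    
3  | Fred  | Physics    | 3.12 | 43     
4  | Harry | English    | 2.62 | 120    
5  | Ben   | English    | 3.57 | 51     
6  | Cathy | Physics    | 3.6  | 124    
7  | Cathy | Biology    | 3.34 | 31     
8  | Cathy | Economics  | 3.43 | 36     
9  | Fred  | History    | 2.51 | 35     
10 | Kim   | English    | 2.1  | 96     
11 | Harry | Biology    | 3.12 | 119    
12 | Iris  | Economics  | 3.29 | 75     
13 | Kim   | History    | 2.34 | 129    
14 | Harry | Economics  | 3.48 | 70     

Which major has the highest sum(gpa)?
SELECT major, SUM(gpa) as val
FROM students
GROUP BY major
ORDER BY val DESC
LIMIT 1

Result: Economics with sum(gpa) = 13.71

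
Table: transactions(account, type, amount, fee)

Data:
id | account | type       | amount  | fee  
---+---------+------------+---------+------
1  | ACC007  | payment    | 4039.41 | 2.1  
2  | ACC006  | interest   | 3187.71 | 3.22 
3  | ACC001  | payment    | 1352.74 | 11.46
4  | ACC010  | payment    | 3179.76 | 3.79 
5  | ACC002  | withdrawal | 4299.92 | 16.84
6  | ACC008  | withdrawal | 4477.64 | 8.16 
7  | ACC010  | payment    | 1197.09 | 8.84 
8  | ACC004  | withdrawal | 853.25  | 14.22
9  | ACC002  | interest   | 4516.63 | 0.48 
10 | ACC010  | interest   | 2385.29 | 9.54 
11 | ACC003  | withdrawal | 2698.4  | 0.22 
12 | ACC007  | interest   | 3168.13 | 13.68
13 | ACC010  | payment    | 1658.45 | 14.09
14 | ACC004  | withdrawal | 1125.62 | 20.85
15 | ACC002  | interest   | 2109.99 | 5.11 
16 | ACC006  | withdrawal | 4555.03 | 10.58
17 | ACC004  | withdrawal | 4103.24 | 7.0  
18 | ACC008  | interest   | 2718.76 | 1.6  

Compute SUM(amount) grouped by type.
SELECT type, SUM(amount) as result
FROM transactions
GROUP BY type

Result:
  interest: 18086.51
  payment: 11427.45
  withdrawal: 22113.10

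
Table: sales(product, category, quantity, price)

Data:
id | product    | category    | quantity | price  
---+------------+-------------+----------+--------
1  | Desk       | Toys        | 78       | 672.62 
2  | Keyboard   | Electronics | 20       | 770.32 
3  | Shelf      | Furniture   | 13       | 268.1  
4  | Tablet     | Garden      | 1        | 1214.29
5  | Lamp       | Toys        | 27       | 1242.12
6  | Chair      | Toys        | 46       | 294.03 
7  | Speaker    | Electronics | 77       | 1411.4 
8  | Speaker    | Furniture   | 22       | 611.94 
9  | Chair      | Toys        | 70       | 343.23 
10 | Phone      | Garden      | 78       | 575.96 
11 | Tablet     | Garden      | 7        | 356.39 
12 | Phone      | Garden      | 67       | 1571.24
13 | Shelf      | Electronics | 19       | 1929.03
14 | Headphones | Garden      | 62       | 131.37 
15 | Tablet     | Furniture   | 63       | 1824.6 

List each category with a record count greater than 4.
SELECT category, COUNT(*) as cnt
FROM sales
GROUP BY category
HAVING COUNT(*) > 4

Result:
  Garden: 5

Note: HAVING filters groups after aggregation, WHERE filters rows before.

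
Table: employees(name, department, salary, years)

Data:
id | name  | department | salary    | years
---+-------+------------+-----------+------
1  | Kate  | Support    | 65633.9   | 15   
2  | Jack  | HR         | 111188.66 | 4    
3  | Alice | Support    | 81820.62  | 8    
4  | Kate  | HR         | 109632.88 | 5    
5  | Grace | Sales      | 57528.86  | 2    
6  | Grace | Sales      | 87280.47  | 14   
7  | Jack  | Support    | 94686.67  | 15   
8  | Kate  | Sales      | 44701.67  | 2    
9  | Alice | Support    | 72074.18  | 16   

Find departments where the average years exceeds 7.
SELECT department, AVG(years)
FROM employees
GROUP BY department
HAVING AVG(years) > 7

Result:
  Support: avg=13.50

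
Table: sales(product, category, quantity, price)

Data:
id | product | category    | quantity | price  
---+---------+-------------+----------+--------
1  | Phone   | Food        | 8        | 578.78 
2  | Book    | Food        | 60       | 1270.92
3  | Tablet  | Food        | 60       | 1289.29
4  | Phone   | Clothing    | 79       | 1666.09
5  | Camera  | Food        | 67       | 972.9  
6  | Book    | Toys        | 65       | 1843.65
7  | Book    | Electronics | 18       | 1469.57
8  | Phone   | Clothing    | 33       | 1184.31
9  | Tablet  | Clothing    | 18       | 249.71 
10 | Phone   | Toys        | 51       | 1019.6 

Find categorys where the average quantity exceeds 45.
SELECT category, AVG(quantity)
FROM sales
GROUP BY category
HAVING AVG(quantity) > 45

Result:
  Food: avg=48.75
  Toys: avg=58.00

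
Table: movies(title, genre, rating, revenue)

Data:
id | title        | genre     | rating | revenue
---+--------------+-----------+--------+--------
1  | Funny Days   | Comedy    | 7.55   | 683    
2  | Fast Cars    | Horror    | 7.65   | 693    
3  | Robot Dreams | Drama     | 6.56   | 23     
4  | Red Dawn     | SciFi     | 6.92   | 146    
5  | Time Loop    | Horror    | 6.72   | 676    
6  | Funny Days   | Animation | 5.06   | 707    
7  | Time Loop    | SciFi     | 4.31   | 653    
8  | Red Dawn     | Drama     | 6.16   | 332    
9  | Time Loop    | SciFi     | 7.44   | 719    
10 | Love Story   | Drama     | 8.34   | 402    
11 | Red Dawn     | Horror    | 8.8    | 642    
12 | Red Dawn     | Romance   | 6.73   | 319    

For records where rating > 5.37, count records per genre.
SELECT genre, COUNT(*)
FROM movies
WHERE rating > 5.37
GROUP BY genre

Note: WHERE filters rows before grouping.

Result:
  Comedy: 1
  Drama: 3
  Horror: 3
  Romance: 1
  SciFi: 2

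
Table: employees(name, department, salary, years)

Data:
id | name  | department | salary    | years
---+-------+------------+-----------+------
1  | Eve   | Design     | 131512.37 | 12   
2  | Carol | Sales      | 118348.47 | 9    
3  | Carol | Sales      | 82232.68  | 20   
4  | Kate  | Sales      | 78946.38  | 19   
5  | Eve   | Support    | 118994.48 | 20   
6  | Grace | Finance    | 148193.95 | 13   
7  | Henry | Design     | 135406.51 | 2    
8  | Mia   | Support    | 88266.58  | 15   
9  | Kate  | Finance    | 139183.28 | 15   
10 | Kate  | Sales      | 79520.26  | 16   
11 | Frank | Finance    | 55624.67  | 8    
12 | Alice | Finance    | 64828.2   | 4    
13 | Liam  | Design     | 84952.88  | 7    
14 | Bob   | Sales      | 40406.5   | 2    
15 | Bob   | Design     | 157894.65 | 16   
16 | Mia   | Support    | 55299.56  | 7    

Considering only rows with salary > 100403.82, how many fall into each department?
SELECT department, COUNT(*)
FROM employees
WHERE salary > 100403.82
GROUP BY department

Note: WHERE filters rows before grouping.

Result:
  Design: 3
  Finance: 2
  Sales: 1
  Support: 1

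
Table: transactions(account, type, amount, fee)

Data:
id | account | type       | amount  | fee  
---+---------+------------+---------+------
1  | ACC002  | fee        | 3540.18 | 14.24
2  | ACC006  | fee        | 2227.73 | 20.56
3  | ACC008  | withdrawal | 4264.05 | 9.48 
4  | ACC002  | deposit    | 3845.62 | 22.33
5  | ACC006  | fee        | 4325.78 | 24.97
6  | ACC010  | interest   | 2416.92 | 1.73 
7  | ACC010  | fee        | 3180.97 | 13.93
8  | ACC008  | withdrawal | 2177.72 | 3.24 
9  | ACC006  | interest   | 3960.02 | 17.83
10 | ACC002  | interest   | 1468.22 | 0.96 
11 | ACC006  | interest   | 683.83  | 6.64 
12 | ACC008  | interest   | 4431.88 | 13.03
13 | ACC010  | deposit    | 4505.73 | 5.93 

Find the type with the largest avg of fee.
SELECT type, AVG(fee) as val
FROM transactions
GROUP BY type
ORDER BY val DESC
LIMIT 1

Result: fee with avg(fee) = 18.43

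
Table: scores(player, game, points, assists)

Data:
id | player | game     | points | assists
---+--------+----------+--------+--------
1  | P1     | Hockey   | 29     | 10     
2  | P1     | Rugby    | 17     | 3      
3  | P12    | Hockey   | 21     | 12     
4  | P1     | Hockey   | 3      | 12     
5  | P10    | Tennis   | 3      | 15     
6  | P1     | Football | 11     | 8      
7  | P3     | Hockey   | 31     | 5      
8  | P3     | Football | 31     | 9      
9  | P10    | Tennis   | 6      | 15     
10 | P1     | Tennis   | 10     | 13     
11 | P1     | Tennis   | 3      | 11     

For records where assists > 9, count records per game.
SELECT game, COUNT(*)
FROM scores
WHERE assists > 9
GROUP BY game

Note: WHERE filters rows before grouping.

Result:
  Hockey: 3
  Tennis: 4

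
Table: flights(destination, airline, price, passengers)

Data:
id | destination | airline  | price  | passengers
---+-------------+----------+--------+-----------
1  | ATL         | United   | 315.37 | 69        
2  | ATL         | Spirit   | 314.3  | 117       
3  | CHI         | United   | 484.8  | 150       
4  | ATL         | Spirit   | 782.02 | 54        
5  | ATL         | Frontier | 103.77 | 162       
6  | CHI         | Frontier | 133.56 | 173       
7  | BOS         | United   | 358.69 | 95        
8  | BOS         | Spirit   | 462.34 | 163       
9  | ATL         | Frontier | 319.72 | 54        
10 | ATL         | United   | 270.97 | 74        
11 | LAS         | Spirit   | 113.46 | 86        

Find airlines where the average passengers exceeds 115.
SELECT airline, AVG(passengers)
FROM flights
GROUP BY airline
HAVING AVG(passengers) > 115

Result:
  Frontier: avg=129.67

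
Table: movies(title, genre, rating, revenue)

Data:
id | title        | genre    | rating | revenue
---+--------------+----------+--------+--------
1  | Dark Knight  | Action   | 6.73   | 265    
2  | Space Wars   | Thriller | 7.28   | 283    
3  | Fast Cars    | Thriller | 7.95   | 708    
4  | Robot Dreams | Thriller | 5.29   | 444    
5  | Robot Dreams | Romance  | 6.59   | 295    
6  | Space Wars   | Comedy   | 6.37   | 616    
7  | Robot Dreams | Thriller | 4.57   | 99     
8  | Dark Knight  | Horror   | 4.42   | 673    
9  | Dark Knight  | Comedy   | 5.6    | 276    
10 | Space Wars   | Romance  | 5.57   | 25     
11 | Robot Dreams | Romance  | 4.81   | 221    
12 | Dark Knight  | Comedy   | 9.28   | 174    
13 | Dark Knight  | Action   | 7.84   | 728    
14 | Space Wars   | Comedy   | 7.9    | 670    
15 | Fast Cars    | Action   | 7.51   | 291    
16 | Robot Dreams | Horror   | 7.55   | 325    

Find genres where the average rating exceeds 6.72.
SELECT genre, AVG(rating)
FROM movies
GROUP BY genre
HAVING AVG(rating) > 6.72

Result:
  Action: avg=7.36
  Comedy: avg=7.29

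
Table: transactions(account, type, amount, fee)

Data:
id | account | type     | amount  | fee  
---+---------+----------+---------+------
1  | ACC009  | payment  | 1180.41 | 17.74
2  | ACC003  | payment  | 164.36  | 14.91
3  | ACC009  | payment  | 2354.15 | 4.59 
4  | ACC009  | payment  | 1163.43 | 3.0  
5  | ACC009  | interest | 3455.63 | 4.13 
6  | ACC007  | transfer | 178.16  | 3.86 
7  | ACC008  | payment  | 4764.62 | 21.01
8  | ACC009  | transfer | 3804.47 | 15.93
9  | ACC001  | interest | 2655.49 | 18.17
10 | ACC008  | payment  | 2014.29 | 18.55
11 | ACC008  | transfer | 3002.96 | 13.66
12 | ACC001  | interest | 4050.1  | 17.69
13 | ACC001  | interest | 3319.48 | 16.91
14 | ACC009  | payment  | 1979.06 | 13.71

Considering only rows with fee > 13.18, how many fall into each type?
SELECT type, COUNT(*)
FROM transactions
WHERE fee > 13.18
GROUP BY type

Note: WHERE filters rows before grouping.

Result:
  interest: 3
  payment: 5
  transfer: 2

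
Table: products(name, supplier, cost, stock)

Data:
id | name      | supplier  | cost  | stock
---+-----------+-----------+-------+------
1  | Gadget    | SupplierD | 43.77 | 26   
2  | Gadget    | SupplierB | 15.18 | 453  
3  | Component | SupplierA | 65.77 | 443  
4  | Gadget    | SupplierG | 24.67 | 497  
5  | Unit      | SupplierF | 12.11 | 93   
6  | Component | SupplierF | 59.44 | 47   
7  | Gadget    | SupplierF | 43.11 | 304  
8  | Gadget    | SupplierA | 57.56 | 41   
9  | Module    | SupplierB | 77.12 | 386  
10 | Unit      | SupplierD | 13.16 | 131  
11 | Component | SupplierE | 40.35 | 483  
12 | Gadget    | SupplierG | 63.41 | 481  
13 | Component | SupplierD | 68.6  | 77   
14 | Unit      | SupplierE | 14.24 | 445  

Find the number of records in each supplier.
SELECT supplier, COUNT(*) as count
FROM products
GROUP BY supplier

Result:
  SupplierA: 2
  SupplierB: 2
  SupplierD: 3
  SupplierE: 2
  SupplierF: 3
  SupplierG: 2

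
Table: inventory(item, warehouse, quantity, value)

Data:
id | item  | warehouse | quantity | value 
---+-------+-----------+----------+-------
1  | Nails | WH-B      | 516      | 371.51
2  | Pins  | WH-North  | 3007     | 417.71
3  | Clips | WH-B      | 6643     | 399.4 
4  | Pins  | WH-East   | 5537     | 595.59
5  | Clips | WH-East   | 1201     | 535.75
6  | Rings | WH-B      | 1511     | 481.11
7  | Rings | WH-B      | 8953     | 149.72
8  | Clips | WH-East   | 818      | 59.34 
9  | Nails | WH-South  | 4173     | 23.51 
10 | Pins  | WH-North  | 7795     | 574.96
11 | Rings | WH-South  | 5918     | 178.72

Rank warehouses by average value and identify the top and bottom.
SELECT warehouse, AVG(value)
FROM inventory
GROUP BY warehouse
ORDER BY AVG(value)

All groups:
  WH-South: 101.12
  WH-B: 350.44
  WH-East: 396.89
  WH-North: 496.34

Highest: WH-North (496.34)
Lowest: WH-South (101.12)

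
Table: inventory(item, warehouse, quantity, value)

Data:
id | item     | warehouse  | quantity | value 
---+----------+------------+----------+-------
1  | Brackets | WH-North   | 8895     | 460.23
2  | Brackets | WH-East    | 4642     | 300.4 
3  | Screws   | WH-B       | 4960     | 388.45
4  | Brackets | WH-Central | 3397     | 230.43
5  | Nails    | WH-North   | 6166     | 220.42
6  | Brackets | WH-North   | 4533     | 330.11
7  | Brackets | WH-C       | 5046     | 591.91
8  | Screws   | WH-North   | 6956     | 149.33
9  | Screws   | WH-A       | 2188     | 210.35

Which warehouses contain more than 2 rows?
SELECT warehouse, COUNT(*) as cnt
FROM inventory
GROUP BY warehouse
HAVING COUNT(*) > 2

Result:
  WH-North: 4

Note: HAVING filters groups after aggregation, WHERE filters rows before.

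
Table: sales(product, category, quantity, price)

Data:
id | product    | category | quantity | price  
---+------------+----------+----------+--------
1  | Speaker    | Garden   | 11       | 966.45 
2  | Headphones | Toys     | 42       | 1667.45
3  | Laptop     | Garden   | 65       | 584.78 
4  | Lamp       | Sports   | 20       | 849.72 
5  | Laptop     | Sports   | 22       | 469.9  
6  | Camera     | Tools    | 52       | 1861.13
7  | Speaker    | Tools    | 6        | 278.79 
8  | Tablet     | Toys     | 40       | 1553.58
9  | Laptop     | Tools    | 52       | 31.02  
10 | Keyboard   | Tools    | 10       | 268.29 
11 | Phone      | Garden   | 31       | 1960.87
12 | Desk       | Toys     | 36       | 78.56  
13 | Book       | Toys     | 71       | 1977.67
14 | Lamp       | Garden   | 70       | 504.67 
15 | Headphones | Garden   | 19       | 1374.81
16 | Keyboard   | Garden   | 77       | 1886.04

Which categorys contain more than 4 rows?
SELECT category, COUNT(*) as cnt
FROM sales
GROUP BY category
HAVING COUNT(*) > 4

Result:
  Garden: 6

Note: HAVING filters groups after aggregation, WHERE filters rows before.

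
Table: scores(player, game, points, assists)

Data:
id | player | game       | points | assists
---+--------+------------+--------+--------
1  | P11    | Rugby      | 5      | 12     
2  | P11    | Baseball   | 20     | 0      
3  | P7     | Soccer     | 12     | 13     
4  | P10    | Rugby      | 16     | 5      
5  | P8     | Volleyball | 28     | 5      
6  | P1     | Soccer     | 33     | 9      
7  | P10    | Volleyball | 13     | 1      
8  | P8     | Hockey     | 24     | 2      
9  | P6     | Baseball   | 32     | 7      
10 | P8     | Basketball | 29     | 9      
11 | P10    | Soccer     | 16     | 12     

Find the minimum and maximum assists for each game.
SELECT game, MIN(assists), MAX(assists)
FROM scores
GROUP BY game

Result:
  Baseball: min=0, max=7
  Basketball: min=9, max=9
  Hockey: min=2, max=2
  Rugby: min=5, max=12
  Soccer: min=9, max=13
  Volleyball: min=1, max=5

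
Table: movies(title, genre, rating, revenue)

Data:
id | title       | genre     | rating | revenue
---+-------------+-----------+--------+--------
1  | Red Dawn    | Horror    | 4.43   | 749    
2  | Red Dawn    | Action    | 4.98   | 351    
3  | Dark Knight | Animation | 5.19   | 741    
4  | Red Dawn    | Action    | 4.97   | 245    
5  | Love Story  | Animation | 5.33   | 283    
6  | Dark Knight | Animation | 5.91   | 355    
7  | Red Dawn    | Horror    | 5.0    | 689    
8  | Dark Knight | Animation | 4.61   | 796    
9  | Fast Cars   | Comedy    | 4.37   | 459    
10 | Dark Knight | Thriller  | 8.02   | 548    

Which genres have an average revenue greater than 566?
SELECT genre, AVG(revenue)
FROM movies
GROUP BY genre
HAVING AVG(revenue) > 566

Result:
  Horror: avg=719.00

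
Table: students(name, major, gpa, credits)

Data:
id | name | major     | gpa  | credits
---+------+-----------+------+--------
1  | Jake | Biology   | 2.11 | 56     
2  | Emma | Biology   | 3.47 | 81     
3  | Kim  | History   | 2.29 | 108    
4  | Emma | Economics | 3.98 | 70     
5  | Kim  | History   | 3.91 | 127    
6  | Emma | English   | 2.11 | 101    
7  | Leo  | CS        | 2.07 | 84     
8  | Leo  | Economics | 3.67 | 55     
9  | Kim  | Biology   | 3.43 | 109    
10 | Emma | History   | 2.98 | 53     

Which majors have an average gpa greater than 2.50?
SELECT major, AVG(gpa)
FROM students
GROUP BY major
HAVING AVG(gpa) > 2.50

Result:
  Biology: avg=3.00
  Economics: avg=3.83
  History: avg=3.06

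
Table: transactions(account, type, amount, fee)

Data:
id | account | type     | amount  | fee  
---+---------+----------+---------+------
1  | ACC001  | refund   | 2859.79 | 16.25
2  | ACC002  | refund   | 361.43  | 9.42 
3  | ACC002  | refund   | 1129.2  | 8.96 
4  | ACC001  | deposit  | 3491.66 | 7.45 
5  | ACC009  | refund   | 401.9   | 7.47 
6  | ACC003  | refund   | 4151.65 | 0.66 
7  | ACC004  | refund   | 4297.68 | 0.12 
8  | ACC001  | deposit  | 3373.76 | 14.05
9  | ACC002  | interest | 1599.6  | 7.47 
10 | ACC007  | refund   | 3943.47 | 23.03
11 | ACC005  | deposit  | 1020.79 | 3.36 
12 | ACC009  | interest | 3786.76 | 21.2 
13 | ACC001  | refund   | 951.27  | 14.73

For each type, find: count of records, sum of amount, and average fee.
SELECT type,
       COUNT(*) as cnt,
       SUM(amount) as total_amount,
       AVG(fee) as avg_fee
FROM transactions
GROUP BY type

Result:
  deposit: 3 records, 7886.21 total amount, 8.29 avg fee
  interest: 2 records, 5386.36 total amount, 14.34 avg fee
  refund: 8 records, 18096.39 total amount, 10.08 avg fee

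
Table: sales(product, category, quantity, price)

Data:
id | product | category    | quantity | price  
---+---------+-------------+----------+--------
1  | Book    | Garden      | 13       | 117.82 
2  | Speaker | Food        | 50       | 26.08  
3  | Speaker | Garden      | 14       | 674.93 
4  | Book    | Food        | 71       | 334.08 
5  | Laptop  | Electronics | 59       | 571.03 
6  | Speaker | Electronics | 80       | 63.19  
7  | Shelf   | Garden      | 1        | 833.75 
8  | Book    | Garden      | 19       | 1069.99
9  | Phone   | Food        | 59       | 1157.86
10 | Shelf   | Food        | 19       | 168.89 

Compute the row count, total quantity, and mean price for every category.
SELECT category,
       COUNT(*) as cnt,
       SUM(quantity) as total_quantity,
       AVG(price) as avg_price
FROM sales
GROUP BY category

Result:
  Electronics: 2 records, 139 total quantity, 317.11 avg price
  Food: 4 records, 199 total quantity, 421.73 avg price
  Garden: 4 records, 47 total quantity, 674.12 avg price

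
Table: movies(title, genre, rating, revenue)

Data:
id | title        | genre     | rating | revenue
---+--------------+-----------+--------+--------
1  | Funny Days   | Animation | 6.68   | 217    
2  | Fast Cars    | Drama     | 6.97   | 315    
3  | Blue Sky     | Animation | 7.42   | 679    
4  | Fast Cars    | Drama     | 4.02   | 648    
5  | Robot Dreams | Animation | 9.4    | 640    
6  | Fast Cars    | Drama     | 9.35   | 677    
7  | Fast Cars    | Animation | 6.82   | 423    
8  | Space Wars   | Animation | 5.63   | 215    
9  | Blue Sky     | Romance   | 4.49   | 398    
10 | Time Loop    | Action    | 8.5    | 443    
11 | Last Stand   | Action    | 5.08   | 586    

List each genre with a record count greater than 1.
SELECT genre, COUNT(*) as cnt
FROM movies
GROUP BY genre
HAVING COUNT(*) > 1

Result:
  Action: 2
  Animation: 5
  Drama: 3

Note: HAVING filters groups after aggregation, WHERE filters rows before.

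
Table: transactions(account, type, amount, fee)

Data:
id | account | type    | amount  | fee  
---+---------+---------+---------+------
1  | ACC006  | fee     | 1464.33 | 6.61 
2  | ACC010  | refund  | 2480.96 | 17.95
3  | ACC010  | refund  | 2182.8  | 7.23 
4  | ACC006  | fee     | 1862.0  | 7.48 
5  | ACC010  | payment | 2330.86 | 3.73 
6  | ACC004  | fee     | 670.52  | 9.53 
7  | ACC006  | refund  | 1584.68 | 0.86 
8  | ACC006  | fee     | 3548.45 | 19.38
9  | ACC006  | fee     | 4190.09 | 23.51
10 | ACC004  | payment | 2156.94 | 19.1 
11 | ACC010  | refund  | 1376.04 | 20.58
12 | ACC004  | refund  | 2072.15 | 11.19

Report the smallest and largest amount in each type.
SELECT type, MIN(amount), MAX(amount)
FROM transactions
GROUP BY type

Result:
  fee: min=670.52, max=4190.09
  payment: min=2156.94, max=2330.86
  refund: min=1376.04, max=2480.96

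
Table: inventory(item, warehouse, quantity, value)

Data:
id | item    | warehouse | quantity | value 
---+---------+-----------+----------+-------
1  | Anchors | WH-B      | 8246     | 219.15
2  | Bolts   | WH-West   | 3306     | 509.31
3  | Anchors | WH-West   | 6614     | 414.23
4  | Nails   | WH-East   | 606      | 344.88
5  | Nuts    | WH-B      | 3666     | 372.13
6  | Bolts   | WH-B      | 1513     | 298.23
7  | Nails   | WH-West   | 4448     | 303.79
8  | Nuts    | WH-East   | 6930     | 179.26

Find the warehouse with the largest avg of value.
SELECT warehouse, AVG(value) as val
FROM inventory
GROUP BY warehouse
ORDER BY val DESC
LIMIT 1

Result: WH-West with avg(value) = 409.11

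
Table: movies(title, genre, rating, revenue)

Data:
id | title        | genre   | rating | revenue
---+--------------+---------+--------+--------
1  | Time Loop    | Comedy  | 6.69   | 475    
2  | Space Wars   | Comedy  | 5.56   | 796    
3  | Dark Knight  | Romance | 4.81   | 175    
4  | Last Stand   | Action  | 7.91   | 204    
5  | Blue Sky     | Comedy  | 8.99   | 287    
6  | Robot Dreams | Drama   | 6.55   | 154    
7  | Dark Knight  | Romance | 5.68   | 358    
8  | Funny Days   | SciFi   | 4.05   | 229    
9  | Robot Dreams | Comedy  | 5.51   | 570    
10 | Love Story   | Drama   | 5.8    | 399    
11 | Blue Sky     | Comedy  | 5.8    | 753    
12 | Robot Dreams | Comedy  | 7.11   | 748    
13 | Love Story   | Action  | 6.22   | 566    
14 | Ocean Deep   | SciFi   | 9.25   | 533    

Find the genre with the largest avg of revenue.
SELECT genre, AVG(revenue) as val
FROM movies
GROUP BY genre
ORDER BY val DESC
LIMIT 1

Result: Comedy with avg(revenue) = 604.83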